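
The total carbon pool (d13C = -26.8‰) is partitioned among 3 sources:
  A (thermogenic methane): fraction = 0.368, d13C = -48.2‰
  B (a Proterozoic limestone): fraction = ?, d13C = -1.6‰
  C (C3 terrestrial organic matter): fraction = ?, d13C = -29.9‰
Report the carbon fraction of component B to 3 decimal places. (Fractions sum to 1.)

0.348

Let f_B and f_C be the unknown fractions; fractions sum to 1 so f_B + f_C = 0.632.
Mass balance: Σ fᵢ·δᵢ = δ_bulk ⇒ f_B·(-1.6) + f_C·(-29.9) = -26.8 − (-17.738) = -9.062
Substitute f_C = 0.632 − f_B:
f_B·(-1.6 − -29.9) = -9.062 − 0.632×(-29.9) = 9.834
f_B = 9.834 / 28.3 = 0.3475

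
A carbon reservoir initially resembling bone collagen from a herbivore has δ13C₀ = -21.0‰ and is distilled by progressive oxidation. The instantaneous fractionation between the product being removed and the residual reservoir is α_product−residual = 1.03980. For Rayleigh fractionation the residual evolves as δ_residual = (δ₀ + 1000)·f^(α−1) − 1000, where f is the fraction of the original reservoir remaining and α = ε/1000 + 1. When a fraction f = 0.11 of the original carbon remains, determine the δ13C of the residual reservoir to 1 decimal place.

-103.3‰

Rayleigh residual: δ_res = (δ₀ + 1000)·f^(α−1) − 1000
α − 1 = 0.03980
f^(α−1) = 0.11^(0.03980) = 0.915899
δ_res = (-21.0 + 1000) × 0.915899 − 1000 = 896.665 − 1000 = -103.34‰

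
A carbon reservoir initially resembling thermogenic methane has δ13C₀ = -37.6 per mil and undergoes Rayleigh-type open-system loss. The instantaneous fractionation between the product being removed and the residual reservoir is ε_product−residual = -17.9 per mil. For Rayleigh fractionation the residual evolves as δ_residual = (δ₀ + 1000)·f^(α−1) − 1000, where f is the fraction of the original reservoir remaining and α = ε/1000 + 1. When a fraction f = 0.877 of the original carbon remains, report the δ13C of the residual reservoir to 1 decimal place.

-35.3 per mil

Rayleigh residual: δ_res = (δ₀ + 1000)·f^(α−1) − 1000
α = ε/1000 + 1 = 0.98210, so α − 1 = -0.01790
f^(α−1) = 0.877^(-0.01790) = 1.002352
δ_res = (-37.6 + 1000) × 1.002352 − 1000 = 964.664 − 1000 = -35.34 per mil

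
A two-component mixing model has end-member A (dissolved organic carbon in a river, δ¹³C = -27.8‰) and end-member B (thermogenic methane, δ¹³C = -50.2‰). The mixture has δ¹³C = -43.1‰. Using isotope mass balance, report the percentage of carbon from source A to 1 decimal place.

δ_mix = f_A·δ_A + (1 − f_A)·δ_B  ⇒  f_A = (δ_mix − δ_B)/(δ_A − δ_B)
f_A = (-43.1 − (-50.2)) / (-27.8 − (-50.2))
f_A = 7.1 / 22.4 = 0.3170

31.7%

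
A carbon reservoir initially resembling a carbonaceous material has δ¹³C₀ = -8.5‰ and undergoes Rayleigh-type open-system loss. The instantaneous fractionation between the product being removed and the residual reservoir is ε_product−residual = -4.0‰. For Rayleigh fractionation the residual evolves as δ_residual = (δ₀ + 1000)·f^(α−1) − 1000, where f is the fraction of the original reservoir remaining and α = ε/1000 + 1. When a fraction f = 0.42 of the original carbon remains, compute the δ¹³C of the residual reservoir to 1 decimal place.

Rayleigh residual: δ_res = (δ₀ + 1000)·f^(α−1) − 1000
α = ε/1000 + 1 = 0.99600, so α − 1 = -0.00400
f^(α−1) = 0.42^(-0.00400) = 1.003476
δ_res = (-8.5 + 1000) × 1.003476 − 1000 = 994.946 − 1000 = -5.05‰

-5.1‰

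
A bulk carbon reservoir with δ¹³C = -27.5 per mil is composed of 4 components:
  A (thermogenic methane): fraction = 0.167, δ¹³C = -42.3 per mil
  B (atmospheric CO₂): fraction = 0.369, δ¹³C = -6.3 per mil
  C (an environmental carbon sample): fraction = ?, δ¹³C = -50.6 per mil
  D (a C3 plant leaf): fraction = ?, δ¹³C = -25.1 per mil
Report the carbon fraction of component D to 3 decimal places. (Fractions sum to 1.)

Let f_D and f_C be the unknown fractions; fractions sum to 1 so f_D + f_C = 0.464.
Mass balance: Σ fᵢ·δᵢ = δ_bulk ⇒ f_D·(-25.1) + f_C·(-50.6) = -27.5 − (-9.389) = -18.111
Substitute f_C = 0.464 − f_D:
f_D·(-25.1 − -50.6) = -18.111 − 0.464×(-50.6) = 5.367
f_D = 5.367 / 25.5 = 0.2105

0.210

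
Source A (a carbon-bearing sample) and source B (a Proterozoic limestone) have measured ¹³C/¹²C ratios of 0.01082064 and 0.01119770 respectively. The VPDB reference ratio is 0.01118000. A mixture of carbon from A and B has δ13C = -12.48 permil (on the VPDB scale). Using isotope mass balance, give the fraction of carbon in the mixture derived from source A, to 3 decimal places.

δ_A = (0.01082064/0.01118000 − 1)×1000 = (0.967857 − 1)×1000 = -32.143 permil
δ_B = (0.01119770/0.01118000 − 1)×1000 = (1.001583 − 1)×1000 = 1.583 permil
f_A = (δ_mix − δ_B)/(δ_A − δ_B) = (-12.48 − (1.583))/(-32.143 − (1.583))
f_A = -14.063 / -33.726 = 0.4170

0.417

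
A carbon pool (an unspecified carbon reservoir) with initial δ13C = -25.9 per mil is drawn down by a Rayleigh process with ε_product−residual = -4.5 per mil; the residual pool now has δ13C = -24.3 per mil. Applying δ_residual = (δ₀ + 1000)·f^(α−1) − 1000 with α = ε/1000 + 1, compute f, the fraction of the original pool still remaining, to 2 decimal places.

α − 1 = ε/1000 = -0.0045
(δ_res + 1000)/(δ₀ + 1000) = (-24.3 + 1000)/(-25.9 + 1000) = 975.7/974.1 = 1.001643
f = 1.001643^(1/-0.0045) = exp(ln(1.001643)/-0.0045) = exp(0.00164/-0.0045)
f = exp(-0.3647) = 0.6944

0.69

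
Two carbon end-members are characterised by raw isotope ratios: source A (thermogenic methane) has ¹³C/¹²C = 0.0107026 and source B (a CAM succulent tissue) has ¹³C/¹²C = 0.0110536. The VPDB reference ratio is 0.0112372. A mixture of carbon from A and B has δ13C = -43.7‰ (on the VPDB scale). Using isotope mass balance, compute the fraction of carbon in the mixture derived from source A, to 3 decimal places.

0.876

δ_A = (0.0107026/0.0112372 − 1)×1000 = (0.952426 − 1)×1000 = -47.574‰
δ_B = (0.0110536/0.0112372 − 1)×1000 = (0.983661 − 1)×1000 = -16.339‰
f_A = (δ_mix − δ_B)/(δ_A − δ_B) = (-43.7 − (-16.339))/(-47.574 − (-16.339))
f_A = -27.361 / -31.236 = 0.8760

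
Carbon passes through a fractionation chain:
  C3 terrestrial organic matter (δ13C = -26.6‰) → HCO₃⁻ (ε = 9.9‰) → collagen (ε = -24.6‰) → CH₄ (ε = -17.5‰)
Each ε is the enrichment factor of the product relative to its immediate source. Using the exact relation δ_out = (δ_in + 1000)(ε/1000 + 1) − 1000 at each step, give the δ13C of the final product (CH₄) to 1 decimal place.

step 1: δ = (-26.60 + 1000)·(9.9/1000 + 1) − 1000 = -16.96‰
step 2: δ = (-16.96 + 1000)·(-24.6/1000 + 1) − 1000 = -41.15‰
step 3: δ = (-41.15 + 1000)·(-17.5/1000 + 1) − 1000 = -57.93‰

-57.9‰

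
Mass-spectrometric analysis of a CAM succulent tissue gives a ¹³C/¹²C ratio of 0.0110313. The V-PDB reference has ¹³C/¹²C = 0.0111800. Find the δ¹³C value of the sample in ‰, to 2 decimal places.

δ¹³C = (R_sample / R_standard − 1) × 1000
R_sample / R_standard = 0.0110313 / 0.0111800 = 0.986699
δ¹³C = (0.986699 − 1) × 1000 = -13.301‰

-13.30‰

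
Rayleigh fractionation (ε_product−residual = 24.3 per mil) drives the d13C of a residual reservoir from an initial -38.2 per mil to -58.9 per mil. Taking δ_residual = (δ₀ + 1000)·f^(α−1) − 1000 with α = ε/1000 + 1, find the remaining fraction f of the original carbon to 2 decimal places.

α − 1 = ε/1000 = 0.0243
(δ_res + 1000)/(δ₀ + 1000) = (-58.9 + 1000)/(-38.2 + 1000) = 941.1/961.8 = 0.978478
f = 0.978478^(1/0.0243) = exp(ln(0.978478)/0.0243) = exp(-0.02176/0.0243)
f = exp(-0.8954) = 0.4085

0.41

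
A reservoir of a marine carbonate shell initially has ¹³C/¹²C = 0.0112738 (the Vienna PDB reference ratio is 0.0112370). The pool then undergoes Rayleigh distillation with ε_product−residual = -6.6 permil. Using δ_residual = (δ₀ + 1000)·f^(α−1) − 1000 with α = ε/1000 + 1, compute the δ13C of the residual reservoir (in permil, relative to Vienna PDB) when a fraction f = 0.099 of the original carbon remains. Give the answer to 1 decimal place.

δ₀ = (0.0112738/0.0112370 − 1)×1000 = (1.003275 − 1)×1000 = 3.275 permil
α − 1 = ε/1000 = -0.0066
f^(α−1) = 0.099^(-0.0066) = 1.015380
δ_res = (3.275 + 1000) × 1.015380 − 1000 = 1018.706 − 1000 = 18.71 permil

18.7 permil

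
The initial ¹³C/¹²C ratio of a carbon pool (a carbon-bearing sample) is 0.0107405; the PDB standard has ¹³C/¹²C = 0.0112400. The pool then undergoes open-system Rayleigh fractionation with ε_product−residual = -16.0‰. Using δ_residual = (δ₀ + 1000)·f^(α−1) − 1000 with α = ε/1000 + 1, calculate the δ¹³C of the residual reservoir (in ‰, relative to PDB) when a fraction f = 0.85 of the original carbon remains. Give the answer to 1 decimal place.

δ₀ = (0.0107405/0.0112400 − 1)×1000 = (0.955560 − 1)×1000 = -44.440‰
α − 1 = ε/1000 = -0.0160
f^(α−1) = 0.85^(-0.0160) = 1.002604
δ_res = (-44.440 + 1000) × 1.002604 − 1000 = 958.048 − 1000 = -41.95‰

-42.0‰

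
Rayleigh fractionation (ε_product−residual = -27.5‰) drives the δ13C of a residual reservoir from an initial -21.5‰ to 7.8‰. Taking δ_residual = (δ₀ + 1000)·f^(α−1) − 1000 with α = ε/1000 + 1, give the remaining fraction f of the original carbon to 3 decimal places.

α − 1 = ε/1000 = -0.0275
(δ_res + 1000)/(δ₀ + 1000) = (7.8 + 1000)/(-21.5 + 1000) = 1007.8/978.5 = 1.029944
f = 1.029944^(1/-0.0275) = exp(ln(1.029944)/-0.0275) = exp(0.02950/-0.0275)
f = exp(-1.0729) = 0.3420

0.342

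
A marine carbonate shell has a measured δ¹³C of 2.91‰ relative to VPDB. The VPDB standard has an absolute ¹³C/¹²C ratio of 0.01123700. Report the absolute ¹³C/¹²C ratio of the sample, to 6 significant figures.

R_sample = R_standard × (δ¹³C/1000 + 1)
R_sample = 0.01123700 × (2.91/1000 + 1) = 0.01123700 × 1.002910
R_sample = 0.0112697

0.0112697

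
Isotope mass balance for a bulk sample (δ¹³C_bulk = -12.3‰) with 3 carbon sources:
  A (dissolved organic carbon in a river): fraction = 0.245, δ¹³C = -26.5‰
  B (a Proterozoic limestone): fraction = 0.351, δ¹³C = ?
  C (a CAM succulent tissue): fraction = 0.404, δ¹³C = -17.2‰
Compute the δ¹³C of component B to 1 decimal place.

3.3‰

Isotope mass balance: δ_bulk = Σ fᵢ·δᵢ.
-12.3 = 0.245×(-26.5) + 0.351×δ_B + 0.404×(-17.2)
0.351·δ_B = -12.3 − (-13.441) = 1.141
δ_B = 1.141 / 0.351 = 3.25‰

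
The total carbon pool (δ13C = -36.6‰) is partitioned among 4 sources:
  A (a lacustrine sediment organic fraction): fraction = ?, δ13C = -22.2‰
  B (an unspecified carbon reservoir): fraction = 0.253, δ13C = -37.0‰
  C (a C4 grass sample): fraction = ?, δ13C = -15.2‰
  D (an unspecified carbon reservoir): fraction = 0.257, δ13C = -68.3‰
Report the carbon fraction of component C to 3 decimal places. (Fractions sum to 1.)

Let f_C and f_A be the unknown fractions; fractions sum to 1 so f_C + f_A = 0.490.
Mass balance: Σ fᵢ·δᵢ = δ_bulk ⇒ f_C·(-15.2) + f_A·(-22.2) = -36.6 − (-26.914) = -9.686
Substitute f_A = 0.490 − f_C:
f_C·(-15.2 − -22.2) = -9.686 − 0.490×(-22.2) = 1.192
f_C = 1.192 / 7.0 = 0.1703

0.170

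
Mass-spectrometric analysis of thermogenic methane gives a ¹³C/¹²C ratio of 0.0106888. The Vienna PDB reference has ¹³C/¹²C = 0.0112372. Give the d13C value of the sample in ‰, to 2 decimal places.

-48.80‰

d13C = (R_sample / R_standard − 1) × 1000
R_sample / R_standard = 0.0106888 / 0.0112372 = 0.951198
d13C = (0.951198 − 1) × 1000 = -48.802‰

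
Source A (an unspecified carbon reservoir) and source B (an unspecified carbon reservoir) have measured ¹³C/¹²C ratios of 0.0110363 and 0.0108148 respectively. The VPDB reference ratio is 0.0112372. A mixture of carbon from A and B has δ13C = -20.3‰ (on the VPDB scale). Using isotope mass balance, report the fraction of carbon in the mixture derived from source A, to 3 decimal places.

0.877

δ_A = (0.0110363/0.0112372 − 1)×1000 = (0.982122 − 1)×1000 = -17.878‰
δ_B = (0.0108148/0.0112372 − 1)×1000 = (0.962411 − 1)×1000 = -37.589‰
f_A = (δ_mix − δ_B)/(δ_A − δ_B) = (-20.3 − (-37.589))/(-17.878 − (-37.589))
f_A = 17.289 / 19.711 = 0.8771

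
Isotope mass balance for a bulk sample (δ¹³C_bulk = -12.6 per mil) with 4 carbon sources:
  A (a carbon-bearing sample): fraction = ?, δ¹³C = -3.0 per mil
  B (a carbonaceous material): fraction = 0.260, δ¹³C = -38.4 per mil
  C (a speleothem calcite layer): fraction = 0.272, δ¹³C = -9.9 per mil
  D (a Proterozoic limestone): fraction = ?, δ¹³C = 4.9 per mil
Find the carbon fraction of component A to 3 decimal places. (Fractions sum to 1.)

0.281

Let f_A and f_D be the unknown fractions; fractions sum to 1 so f_A + f_D = 0.468.
Mass balance: Σ fᵢ·δᵢ = δ_bulk ⇒ f_A·(-3.0) + f_D·(4.9) = -12.6 − (-12.677) = 0.077
Substitute f_D = 0.468 − f_A:
f_A·(-3.0 − 4.9) = 0.077 − 0.468×(4.9) = -2.216
f_A = -2.216 / -7.9 = 0.2806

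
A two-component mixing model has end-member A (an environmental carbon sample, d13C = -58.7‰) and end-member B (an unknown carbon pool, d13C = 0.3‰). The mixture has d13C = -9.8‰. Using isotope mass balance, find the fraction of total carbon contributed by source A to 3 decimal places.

0.171

δ_mix = f_A·δ_A + (1 − f_A)·δ_B  ⇒  f_A = (δ_mix − δ_B)/(δ_A − δ_B)
f_A = (-9.8 − (0.3)) / (-58.7 − (0.3))
f_A = -10.1 / -59.0 = 0.1712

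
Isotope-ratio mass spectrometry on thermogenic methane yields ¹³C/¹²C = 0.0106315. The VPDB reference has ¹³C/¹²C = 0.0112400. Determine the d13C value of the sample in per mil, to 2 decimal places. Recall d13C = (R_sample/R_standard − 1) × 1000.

d13C = (R_sample / R_standard − 1) × 1000
R_sample / R_standard = 0.0106315 / 0.0112400 = 0.945863
d13C = (0.945863 − 1) × 1000 = -54.137 per mil

-54.14 per mil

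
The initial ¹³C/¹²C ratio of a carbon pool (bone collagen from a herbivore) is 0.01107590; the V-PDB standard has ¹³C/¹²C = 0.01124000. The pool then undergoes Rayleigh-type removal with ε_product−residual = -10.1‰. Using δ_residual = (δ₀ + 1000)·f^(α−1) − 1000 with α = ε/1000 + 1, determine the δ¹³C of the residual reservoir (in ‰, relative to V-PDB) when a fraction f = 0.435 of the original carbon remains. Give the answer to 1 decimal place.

δ₀ = (0.01107590/0.01124000 − 1)×1000 = (0.985400 − 1)×1000 = -14.600‰
α − 1 = ε/1000 = -0.0101
f^(α−1) = 0.435^(-0.0101) = 1.008443
δ_res = (-14.600 + 1000) × 1.008443 − 1000 = 993.720 − 1000 = -6.28‰

-6.3‰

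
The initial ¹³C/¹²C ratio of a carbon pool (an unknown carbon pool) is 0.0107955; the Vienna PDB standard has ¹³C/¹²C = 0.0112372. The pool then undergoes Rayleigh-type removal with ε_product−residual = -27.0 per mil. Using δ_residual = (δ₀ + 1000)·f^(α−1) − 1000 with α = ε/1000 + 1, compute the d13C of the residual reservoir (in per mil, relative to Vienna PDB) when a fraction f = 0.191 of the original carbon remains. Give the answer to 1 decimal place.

δ₀ = (0.0107955/0.0112372 − 1)×1000 = (0.960693 − 1)×1000 = -39.307 per mil
α − 1 = ε/1000 = -0.0270
f^(α−1) = 0.191^(-0.0270) = 1.045712
δ_res = (-39.307 + 1000) × 1.045712 − 1000 = 1004.608 − 1000 = 4.61 per mil

4.6 per mil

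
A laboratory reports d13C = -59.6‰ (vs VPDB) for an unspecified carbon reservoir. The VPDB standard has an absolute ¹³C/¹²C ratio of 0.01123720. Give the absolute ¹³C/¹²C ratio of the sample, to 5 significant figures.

R_sample = R_standard × (d13C/1000 + 1)
R_sample = 0.01123720 × (-59.6/1000 + 1) = 0.01123720 × 0.940400
R_sample = 0.0105675

0.010567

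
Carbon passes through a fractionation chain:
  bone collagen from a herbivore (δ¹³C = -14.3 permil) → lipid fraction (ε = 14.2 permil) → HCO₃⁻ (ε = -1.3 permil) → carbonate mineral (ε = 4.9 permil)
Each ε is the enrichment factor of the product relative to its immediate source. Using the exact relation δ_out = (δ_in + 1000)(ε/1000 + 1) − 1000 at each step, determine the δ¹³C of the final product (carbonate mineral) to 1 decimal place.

step 1: δ = (-14.30 + 1000)·(14.2/1000 + 1) − 1000 = -0.30 permil
step 2: δ = (-0.30 + 1000)·(-1.3/1000 + 1) − 1000 = -1.60 permil
step 3: δ = (-1.60 + 1000)·(4.9/1000 + 1) − 1000 = 3.29 permil

3.3 permil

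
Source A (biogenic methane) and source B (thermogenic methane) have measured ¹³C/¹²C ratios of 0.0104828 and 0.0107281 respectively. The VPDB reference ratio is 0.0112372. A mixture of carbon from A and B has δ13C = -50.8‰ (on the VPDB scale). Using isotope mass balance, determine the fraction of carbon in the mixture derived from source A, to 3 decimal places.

0.252

δ_A = (0.0104828/0.0112372 − 1)×1000 = (0.932866 − 1)×1000 = -67.134‰
δ_B = (0.0107281/0.0112372 − 1)×1000 = (0.954695 − 1)×1000 = -45.305‰
f_A = (δ_mix − δ_B)/(δ_A − δ_B) = (-50.8 − (-45.305))/(-67.134 − (-45.305))
f_A = -5.495 / -21.829 = 0.2517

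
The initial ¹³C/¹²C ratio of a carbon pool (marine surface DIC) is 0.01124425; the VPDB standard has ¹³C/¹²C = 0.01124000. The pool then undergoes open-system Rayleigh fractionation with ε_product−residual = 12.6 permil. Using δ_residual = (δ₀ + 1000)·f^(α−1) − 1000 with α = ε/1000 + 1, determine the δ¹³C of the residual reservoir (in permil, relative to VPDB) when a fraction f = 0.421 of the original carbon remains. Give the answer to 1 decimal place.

δ₀ = (0.01124425/0.01124000 − 1)×1000 = (1.000378 − 1)×1000 = 0.378 permil
α − 1 = ε/1000 = 0.0126
f^(α−1) = 0.421^(0.0126) = 0.989159
δ_res = (0.378 + 1000) × 0.989159 − 1000 = 989.533 − 1000 = -10.47 permil

-10.5 permil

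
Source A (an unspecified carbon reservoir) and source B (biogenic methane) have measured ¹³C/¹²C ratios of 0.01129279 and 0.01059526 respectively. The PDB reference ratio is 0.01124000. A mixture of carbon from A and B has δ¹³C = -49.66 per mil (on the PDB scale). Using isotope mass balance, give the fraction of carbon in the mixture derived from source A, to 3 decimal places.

δ_A = (0.01129279/0.01124000 − 1)×1000 = (1.004697 − 1)×1000 = 4.697 per mil
δ_B = (0.01059526/0.01124000 − 1)×1000 = (0.942639 − 1)×1000 = -57.361 per mil
f_A = (δ_mix − δ_B)/(δ_A − δ_B) = (-49.66 − (-57.361))/(4.697 − (-57.361))
f_A = 7.701 / 62.058 = 0.1241

0.124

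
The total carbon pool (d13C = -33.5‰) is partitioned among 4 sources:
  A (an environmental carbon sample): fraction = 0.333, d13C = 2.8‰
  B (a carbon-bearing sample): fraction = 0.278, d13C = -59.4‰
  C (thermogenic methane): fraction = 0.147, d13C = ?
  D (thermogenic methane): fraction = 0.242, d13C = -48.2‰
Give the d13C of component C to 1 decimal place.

Isotope mass balance: δ_bulk = Σ fᵢ·δᵢ.
-33.5 = 0.333×(2.8) + 0.278×(-59.4) + 0.147×δ_C + 0.242×(-48.2)
0.147·δ_C = -33.5 − (-27.245) = -6.255
δ_C = -6.255 / 0.147 = -42.55‰

-42.5‰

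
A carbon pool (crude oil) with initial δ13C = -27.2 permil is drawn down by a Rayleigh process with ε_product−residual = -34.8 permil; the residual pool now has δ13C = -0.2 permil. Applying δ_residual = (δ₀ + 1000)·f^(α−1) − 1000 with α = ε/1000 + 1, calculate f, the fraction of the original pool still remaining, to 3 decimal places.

α − 1 = ε/1000 = -0.0348
(δ_res + 1000)/(δ₀ + 1000) = (-0.2 + 1000)/(-27.2 + 1000) = 999.8/972.8 = 1.027755
f = 1.027755^(1/-0.0348) = exp(ln(1.027755)/-0.0348) = exp(0.02738/-0.0348)
f = exp(-0.7867) = 0.4554

0.455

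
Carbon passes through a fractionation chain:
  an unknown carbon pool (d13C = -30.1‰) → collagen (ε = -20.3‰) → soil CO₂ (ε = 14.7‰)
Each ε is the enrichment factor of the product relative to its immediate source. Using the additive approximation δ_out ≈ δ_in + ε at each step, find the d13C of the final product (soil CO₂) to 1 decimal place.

-35.7‰

step 1: δ ≈ -30.1 + (-20.3) = -50.4‰
step 2: δ ≈ -50.4 + (14.7) = -35.7‰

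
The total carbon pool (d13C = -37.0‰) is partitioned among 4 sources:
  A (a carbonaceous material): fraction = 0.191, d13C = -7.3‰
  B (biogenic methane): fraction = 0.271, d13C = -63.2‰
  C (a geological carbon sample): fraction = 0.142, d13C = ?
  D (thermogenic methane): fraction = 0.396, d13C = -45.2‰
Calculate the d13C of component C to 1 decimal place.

-4.1‰

Isotope mass balance: δ_bulk = Σ fᵢ·δᵢ.
-37.0 = 0.191×(-7.3) + 0.271×(-63.2) + 0.142×δ_C + 0.396×(-45.2)
0.142·δ_C = -37.0 − (-36.421) = -0.579
δ_C = -0.579 / 0.142 = -4.08‰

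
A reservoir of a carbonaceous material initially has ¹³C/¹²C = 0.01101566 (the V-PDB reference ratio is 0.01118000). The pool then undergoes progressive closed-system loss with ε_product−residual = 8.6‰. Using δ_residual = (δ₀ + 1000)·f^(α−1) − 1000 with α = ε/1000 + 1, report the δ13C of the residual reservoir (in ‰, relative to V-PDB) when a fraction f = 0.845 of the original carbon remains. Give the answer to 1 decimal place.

-16.1‰

δ₀ = (0.01101566/0.01118000 − 1)×1000 = (0.985301 − 1)×1000 = -14.699‰
α − 1 = ε/1000 = 0.0086
f^(α−1) = 0.845^(0.0086) = 0.998553
δ_res = (-14.699 + 1000) × 0.998553 − 1000 = 983.874 − 1000 = -16.13‰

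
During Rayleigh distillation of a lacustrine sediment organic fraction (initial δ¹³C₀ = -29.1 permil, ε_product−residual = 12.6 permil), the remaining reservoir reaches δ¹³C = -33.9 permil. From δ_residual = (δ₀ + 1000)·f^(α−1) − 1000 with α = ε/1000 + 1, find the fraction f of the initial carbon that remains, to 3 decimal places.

0.675

α − 1 = ε/1000 = 0.0126
(δ_res + 1000)/(δ₀ + 1000) = (-33.9 + 1000)/(-29.1 + 1000) = 966.1/970.9 = 0.995056
f = 0.995056^(1/0.0126) = exp(ln(0.995056)/0.0126) = exp(-0.00496/0.0126)
f = exp(-0.3933) = 0.6748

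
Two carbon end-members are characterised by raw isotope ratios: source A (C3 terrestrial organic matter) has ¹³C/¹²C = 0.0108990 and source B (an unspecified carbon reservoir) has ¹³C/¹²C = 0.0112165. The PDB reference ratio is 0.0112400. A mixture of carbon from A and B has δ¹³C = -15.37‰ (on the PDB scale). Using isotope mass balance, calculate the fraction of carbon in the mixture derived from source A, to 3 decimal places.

δ_A = (0.0108990/0.0112400 − 1)×1000 = (0.969662 − 1)×1000 = -30.338‰
δ_B = (0.0112165/0.0112400 − 1)×1000 = (0.997909 − 1)×1000 = -2.091‰
f_A = (δ_mix − δ_B)/(δ_A − δ_B) = (-15.37 − (-2.091))/(-30.338 − (-2.091))
f_A = -13.279 / -28.247 = 0.4701

0.470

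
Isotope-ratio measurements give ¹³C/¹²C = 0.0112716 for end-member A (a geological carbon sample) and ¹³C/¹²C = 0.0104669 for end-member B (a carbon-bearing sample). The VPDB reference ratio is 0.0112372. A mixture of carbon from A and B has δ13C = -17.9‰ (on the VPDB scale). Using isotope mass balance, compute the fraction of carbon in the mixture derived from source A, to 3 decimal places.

0.707

δ_A = (0.0112716/0.0112372 − 1)×1000 = (1.003061 − 1)×1000 = 3.061‰
δ_B = (0.0104669/0.0112372 − 1)×1000 = (0.931451 − 1)×1000 = -68.549‰
f_A = (δ_mix − δ_B)/(δ_A − δ_B) = (-17.9 − (-68.549))/(3.061 − (-68.549))
f_A = 50.649 / 71.610 = 0.7073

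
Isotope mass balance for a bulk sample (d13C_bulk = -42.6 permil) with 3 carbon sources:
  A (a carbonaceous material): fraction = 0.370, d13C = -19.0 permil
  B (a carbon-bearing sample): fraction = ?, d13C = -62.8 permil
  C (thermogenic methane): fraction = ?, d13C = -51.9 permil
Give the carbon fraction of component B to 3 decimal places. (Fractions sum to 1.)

0.264

Let f_B and f_C be the unknown fractions; fractions sum to 1 so f_B + f_C = 0.630.
Mass balance: Σ fᵢ·δᵢ = δ_bulk ⇒ f_B·(-62.8) + f_C·(-51.9) = -42.6 − (-7.030) = -35.570
Substitute f_C = 0.630 − f_B:
f_B·(-62.8 − -51.9) = -35.570 − 0.630×(-51.9) = -2.873
f_B = -2.873 / -10.9 = 0.2636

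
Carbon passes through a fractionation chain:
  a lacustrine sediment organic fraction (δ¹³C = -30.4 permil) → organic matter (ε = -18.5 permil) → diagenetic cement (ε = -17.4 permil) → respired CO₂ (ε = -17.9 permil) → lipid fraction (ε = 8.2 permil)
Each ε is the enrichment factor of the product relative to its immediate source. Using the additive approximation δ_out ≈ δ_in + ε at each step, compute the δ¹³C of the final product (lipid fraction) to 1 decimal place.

step 1: δ ≈ -30.4 + (-18.5) = -48.9 permil
step 2: δ ≈ -48.9 + (-17.4) = -66.3 permil
step 3: δ ≈ -66.3 + (-17.9) = -84.2 permil
step 4: δ ≈ -84.2 + (8.2) = -76.0 permil

-76.0 permil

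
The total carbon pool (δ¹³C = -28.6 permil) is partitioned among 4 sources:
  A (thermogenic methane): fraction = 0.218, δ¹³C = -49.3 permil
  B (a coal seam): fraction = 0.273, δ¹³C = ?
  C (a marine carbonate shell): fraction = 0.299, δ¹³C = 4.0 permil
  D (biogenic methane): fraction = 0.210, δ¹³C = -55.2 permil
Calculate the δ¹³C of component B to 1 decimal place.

-27.3 permil

Isotope mass balance: δ_bulk = Σ fᵢ·δᵢ.
-28.6 = 0.218×(-49.3) + 0.273×δ_B + 0.299×(4.0) + 0.210×(-55.2)
0.273·δ_B = -28.6 − (-21.143) = -7.457
δ_B = -7.457 / 0.273 = -27.31 permil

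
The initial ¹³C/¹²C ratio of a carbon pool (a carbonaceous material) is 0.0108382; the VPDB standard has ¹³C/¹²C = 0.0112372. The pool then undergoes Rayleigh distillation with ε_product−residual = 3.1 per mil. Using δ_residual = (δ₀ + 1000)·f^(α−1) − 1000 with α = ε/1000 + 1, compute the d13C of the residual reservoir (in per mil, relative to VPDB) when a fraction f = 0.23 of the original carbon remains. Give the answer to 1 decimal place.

δ₀ = (0.0108382/0.0112372 − 1)×1000 = (0.964493 − 1)×1000 = -35.507 per mil
α − 1 = ε/1000 = 0.0031
f^(α−1) = 0.23^(0.0031) = 0.995454
δ_res = (-35.507 + 1000) × 0.995454 − 1000 = 960.109 − 1000 = -39.89 per mil

-39.9 per mil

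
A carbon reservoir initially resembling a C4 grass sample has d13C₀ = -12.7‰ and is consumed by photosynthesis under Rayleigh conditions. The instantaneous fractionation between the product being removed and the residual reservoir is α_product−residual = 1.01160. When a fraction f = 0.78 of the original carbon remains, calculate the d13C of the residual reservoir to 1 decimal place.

Rayleigh residual: δ_res = (δ₀ + 1000)·f^(α−1) − 1000
α − 1 = 0.01160
f^(α−1) = 0.78^(0.01160) = 0.997122
δ_res = (-12.7 + 1000) × 0.997122 − 1000 = 984.459 − 1000 = -15.54‰

-15.5‰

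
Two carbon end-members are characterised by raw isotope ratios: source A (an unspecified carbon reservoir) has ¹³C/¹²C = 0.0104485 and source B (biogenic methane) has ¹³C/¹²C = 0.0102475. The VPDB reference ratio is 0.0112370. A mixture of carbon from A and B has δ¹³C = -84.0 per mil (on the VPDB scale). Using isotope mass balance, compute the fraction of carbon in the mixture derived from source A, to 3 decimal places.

0.227

δ_A = (0.0104485/0.0112370 − 1)×1000 = (0.929830 − 1)×1000 = -70.170 per mil
δ_B = (0.0102475/0.0112370 − 1)×1000 = (0.911943 − 1)×1000 = -88.057 per mil
f_A = (δ_mix − δ_B)/(δ_A − δ_B) = (-84.0 − (-88.057))/(-70.170 − (-88.057))
f_A = 4.057 / 17.887 = 0.2268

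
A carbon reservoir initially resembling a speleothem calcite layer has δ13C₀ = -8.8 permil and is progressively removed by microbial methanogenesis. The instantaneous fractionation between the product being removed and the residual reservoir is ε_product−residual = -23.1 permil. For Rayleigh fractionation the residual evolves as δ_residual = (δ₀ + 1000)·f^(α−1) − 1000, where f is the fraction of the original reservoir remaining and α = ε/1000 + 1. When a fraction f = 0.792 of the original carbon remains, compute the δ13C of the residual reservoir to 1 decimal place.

-3.4 permil

Rayleigh residual: δ_res = (δ₀ + 1000)·f^(α−1) − 1000
α = ε/1000 + 1 = 0.97690, so α − 1 = -0.02310
f^(α−1) = 0.792^(-0.02310) = 1.005401
δ_res = (-8.8 + 1000) × 1.005401 − 1000 = 996.554 − 1000 = -3.45 permil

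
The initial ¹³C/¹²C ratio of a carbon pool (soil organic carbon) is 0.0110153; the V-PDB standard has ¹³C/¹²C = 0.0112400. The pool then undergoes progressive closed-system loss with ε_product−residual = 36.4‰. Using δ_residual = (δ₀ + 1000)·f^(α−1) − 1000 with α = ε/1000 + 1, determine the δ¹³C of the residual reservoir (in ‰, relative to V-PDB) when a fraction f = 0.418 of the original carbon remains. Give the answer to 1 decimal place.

-50.6‰

δ₀ = (0.0110153/0.0112400 − 1)×1000 = (0.980009 − 1)×1000 = -19.991‰
α − 1 = ε/1000 = 0.0364
f^(α−1) = 0.418^(0.0364) = 0.968748
δ_res = (-19.991 + 1000) × 0.968748 − 1000 = 949.382 − 1000 = -50.62‰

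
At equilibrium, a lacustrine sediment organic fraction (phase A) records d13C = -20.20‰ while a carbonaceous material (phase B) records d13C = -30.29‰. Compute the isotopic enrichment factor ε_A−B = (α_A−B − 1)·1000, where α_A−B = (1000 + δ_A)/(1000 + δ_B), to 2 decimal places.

α_A−B = (1000 + -20.20) / (1000 + -30.29) = 979.80 / 969.71 = 1.010405
ε_A−B = (1.010405 − 1) × 1000 = 10.405‰
(The approximation ε ≈ δ_A − δ_B would give 10.09‰.)

10.41‰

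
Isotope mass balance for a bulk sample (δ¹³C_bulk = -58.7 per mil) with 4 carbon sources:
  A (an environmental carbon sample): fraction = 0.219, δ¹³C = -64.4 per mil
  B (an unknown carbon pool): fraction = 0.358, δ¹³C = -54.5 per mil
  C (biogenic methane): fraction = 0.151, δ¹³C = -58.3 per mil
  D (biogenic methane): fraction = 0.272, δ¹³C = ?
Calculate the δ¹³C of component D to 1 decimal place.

-59.9 per mil

Isotope mass balance: δ_bulk = Σ fᵢ·δᵢ.
-58.7 = 0.219×(-64.4) + 0.358×(-54.5) + 0.151×(-58.3) + 0.272×δ_D
0.272·δ_D = -58.7 − (-42.418) = -16.282
δ_D = -16.282 / 0.272 = -59.86 per mil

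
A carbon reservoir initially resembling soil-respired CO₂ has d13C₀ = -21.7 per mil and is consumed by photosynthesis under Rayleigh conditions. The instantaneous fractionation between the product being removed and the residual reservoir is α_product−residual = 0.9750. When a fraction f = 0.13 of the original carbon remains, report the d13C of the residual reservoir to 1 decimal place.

29.5 per mil

Rayleigh residual: δ_res = (δ₀ + 1000)·f^(α−1) − 1000
α − 1 = -0.02500
f^(α−1) = 0.13^(-0.02500) = 1.052329
δ_res = (-21.7 + 1000) × 1.052329 − 1000 = 1029.493 − 1000 = 29.49 per mil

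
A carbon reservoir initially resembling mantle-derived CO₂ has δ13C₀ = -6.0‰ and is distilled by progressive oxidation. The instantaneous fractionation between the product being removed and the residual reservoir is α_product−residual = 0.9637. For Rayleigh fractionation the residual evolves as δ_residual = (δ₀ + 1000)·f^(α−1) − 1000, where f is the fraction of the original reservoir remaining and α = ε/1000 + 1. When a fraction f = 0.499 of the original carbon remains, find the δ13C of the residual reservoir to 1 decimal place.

19.4‰

Rayleigh residual: δ_res = (δ₀ + 1000)·f^(α−1) − 1000
α − 1 = -0.03630
f^(α−1) = 0.499^(-0.03630) = 1.025555
δ_res = (-6.0 + 1000) × 1.025555 − 1000 = 1019.402 − 1000 = 19.40‰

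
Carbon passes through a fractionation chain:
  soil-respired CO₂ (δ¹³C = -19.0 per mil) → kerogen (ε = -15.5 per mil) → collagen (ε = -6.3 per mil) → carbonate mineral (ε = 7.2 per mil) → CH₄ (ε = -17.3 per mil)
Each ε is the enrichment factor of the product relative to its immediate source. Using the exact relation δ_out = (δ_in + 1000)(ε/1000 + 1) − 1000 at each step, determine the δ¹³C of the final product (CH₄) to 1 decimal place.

-50.1 per mil

step 1: δ = (-19.00 + 1000)·(-15.5/1000 + 1) − 1000 = -34.21 per mil
step 2: δ = (-34.21 + 1000)·(-6.3/1000 + 1) − 1000 = -40.29 per mil
step 3: δ = (-40.29 + 1000)·(7.2/1000 + 1) − 1000 = -33.38 per mil
step 4: δ = (-33.38 + 1000)·(-17.3/1000 + 1) − 1000 = -50.10 per mil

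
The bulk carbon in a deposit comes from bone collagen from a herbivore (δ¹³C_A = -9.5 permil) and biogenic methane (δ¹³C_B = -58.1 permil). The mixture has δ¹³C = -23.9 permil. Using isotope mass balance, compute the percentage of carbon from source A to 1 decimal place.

δ_mix = f_A·δ_A + (1 − f_A)·δ_B  ⇒  f_A = (δ_mix − δ_B)/(δ_A − δ_B)
f_A = (-23.9 − (-58.1)) / (-9.5 − (-58.1))
f_A = 34.2 / 48.6 = 0.7037

70.4%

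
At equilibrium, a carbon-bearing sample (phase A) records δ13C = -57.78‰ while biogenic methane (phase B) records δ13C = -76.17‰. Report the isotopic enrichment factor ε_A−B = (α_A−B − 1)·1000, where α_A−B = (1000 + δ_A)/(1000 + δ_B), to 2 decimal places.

α_A−B = (1000 + -57.78) / (1000 + -76.17) = 942.22 / 923.83 = 1.019906
ε_A−B = (1.019906 − 1) × 1000 = 19.906‰
(The approximation ε ≈ δ_A − δ_B would give 18.39‰.)

19.91‰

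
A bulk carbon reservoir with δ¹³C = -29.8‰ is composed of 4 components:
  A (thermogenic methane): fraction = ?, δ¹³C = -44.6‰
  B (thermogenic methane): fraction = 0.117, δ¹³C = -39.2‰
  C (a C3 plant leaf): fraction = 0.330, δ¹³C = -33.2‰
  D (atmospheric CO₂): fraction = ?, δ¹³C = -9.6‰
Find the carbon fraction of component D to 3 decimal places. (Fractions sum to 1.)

Let f_D and f_A be the unknown fractions; fractions sum to 1 so f_D + f_A = 0.553.
Mass balance: Σ fᵢ·δᵢ = δ_bulk ⇒ f_D·(-9.6) + f_A·(-44.6) = -29.8 − (-15.542) = -14.258
Substitute f_A = 0.553 − f_D:
f_D·(-9.6 − -44.6) = -14.258 − 0.553×(-44.6) = 10.406
f_D = 10.406 / 35.0 = 0.2973

0.297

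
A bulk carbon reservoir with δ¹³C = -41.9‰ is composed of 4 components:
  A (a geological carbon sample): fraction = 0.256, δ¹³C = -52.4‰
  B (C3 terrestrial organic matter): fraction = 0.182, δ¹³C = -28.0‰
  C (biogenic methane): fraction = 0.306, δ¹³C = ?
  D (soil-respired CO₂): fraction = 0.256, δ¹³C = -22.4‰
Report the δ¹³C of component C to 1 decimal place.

-57.7‰

Isotope mass balance: δ_bulk = Σ fᵢ·δᵢ.
-41.9 = 0.256×(-52.4) + 0.182×(-28.0) + 0.306×δ_C + 0.256×(-22.4)
0.306·δ_C = -41.9 − (-24.245) = -17.655
δ_C = -17.655 / 0.306 = -57.70‰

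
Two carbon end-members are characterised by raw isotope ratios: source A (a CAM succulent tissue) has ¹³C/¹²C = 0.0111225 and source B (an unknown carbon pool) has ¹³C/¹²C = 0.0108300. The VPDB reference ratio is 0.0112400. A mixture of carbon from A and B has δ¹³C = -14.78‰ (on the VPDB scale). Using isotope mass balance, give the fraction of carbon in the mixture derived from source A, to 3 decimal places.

δ_A = (0.0111225/0.0112400 − 1)×1000 = (0.989546 − 1)×1000 = -10.454‰
δ_B = (0.0108300/0.0112400 − 1)×1000 = (0.963523 − 1)×1000 = -36.477‰
f_A = (δ_mix − δ_B)/(δ_A − δ_B) = (-14.78 − (-36.477))/(-10.454 − (-36.477))
f_A = 21.697 / 26.023 = 0.8338

0.834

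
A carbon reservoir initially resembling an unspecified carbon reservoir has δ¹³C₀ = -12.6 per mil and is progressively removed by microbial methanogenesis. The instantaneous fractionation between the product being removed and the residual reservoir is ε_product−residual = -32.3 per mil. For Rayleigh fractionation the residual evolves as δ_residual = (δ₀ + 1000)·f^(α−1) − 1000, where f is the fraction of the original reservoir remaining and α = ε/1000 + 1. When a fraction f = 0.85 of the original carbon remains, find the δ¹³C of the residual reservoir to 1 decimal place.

Rayleigh residual: δ_res = (δ₀ + 1000)·f^(α−1) − 1000
α = ε/1000 + 1 = 0.96770, so α − 1 = -0.03230
f^(α−1) = 0.85^(-0.03230) = 1.005263
δ_res = (-12.6 + 1000) × 1.005263 − 1000 = 992.597 − 1000 = -7.40 per mil

-7.4 per mil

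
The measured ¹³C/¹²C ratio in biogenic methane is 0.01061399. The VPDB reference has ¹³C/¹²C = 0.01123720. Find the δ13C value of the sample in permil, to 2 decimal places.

-55.46 permil

δ13C = (R_sample / R_standard − 1) × 1000
R_sample / R_standard = 0.01061399 / 0.01123720 = 0.944540
δ13C = (0.944540 − 1) × 1000 = -55.460 permil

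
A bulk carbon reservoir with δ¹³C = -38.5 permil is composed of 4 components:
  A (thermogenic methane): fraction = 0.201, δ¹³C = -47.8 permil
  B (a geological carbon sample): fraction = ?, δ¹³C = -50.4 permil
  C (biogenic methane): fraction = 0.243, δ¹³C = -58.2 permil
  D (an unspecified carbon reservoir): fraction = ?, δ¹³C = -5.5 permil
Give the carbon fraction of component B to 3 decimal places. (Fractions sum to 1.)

Let f_B and f_D be the unknown fractions; fractions sum to 1 so f_B + f_D = 0.556.
Mass balance: Σ fᵢ·δᵢ = δ_bulk ⇒ f_B·(-50.4) + f_D·(-5.5) = -38.5 − (-23.750) = -14.750
Substitute f_D = 0.556 − f_B:
f_B·(-50.4 − -5.5) = -14.750 − 0.556×(-5.5) = -11.692
f_B = -11.692 / -44.9 = 0.2604

0.260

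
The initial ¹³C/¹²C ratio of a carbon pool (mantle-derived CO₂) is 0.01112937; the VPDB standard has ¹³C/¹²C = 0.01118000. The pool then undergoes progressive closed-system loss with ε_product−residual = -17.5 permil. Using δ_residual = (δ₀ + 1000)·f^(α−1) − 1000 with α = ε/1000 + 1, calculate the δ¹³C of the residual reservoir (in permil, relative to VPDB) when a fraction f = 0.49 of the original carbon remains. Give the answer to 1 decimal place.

δ₀ = (0.01112937/0.01118000 − 1)×1000 = (0.995471 − 1)×1000 = -4.529 permil
α − 1 = ε/1000 = -0.0175
f^(α−1) = 0.49^(-0.0175) = 1.012562
δ_res = (-4.529 + 1000) × 1.012562 − 1000 = 1007.976 − 1000 = 7.98 permil

8.0 permil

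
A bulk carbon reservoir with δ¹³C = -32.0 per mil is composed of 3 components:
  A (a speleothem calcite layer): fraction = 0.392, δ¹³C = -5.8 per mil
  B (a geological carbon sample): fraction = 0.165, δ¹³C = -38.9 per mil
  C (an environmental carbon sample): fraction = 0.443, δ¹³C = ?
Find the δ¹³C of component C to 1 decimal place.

Isotope mass balance: δ_bulk = Σ fᵢ·δᵢ.
-32.0 = 0.392×(-5.8) + 0.165×(-38.9) + 0.443×δ_C
0.443·δ_C = -32.0 − (-8.692) = -23.308
δ_C = -23.308 / 0.443 = -52.61 per mil

-52.6 per mil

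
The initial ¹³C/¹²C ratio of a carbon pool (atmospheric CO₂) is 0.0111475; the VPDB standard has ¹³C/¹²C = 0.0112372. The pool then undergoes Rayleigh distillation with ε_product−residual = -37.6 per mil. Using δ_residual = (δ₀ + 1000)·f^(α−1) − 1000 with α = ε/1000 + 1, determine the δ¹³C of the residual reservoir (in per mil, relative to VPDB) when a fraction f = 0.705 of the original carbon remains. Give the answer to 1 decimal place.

5.1 per mil

δ₀ = (0.0111475/0.0112372 − 1)×1000 = (0.992018 − 1)×1000 = -7.982 per mil
α − 1 = ε/1000 = -0.0376
f^(α−1) = 0.705^(-0.0376) = 1.013230
δ_res = (-7.982 + 1000) × 1.013230 − 1000 = 1005.142 − 1000 = 5.14 per mil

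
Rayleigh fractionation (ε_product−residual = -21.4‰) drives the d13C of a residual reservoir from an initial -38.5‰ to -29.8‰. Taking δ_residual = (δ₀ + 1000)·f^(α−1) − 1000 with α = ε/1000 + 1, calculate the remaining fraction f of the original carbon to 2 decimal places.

α − 1 = ε/1000 = -0.0214
(δ_res + 1000)/(δ₀ + 1000) = (-29.8 + 1000)/(-38.5 + 1000) = 970.2/961.5 = 1.009048
f = 1.009048^(1/-0.0214) = exp(ln(1.009048)/-0.0214) = exp(0.00901/-0.0214)
f = exp(-0.4209) = 0.6564

0.66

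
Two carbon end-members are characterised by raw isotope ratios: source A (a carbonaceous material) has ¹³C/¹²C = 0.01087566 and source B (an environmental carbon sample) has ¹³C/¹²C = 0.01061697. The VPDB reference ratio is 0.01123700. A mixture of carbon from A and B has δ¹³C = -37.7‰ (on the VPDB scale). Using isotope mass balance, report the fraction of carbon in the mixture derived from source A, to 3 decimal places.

0.759

δ_A = (0.01087566/0.01123700 − 1)×1000 = (0.967844 − 1)×1000 = -32.156‰
δ_B = (0.01061697/0.01123700 − 1)×1000 = (0.944822 − 1)×1000 = -55.178‰
f_A = (δ_mix − δ_B)/(δ_A − δ_B) = (-37.7 − (-55.178))/(-32.156 − (-55.178))
f_A = 17.478 / 23.021 = 0.7592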